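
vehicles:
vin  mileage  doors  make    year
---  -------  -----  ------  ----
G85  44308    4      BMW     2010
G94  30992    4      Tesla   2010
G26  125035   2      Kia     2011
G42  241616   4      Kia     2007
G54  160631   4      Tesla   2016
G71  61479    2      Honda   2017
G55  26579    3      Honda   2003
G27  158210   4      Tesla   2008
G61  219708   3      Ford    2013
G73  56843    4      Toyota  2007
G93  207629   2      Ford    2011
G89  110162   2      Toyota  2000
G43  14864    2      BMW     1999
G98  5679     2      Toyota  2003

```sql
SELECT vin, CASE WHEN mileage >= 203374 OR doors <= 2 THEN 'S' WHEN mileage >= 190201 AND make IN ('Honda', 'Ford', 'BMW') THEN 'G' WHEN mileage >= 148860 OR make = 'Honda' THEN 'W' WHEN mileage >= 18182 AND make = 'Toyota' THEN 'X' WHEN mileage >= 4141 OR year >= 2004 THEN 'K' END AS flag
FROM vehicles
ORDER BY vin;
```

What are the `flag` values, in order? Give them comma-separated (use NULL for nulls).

S, W, S, S, W, W, S, S, X, K, S, S, K, S

vin=G26: mileage >= 203374 OR doors <= 2 → S
vin=G27: mileage >= 148860 OR make = 'Honda' → W
vin=G42: mileage >= 203374 OR doors <= 2 → S
vin=G43: mileage >= 203374 OR doors <= 2 → S
vin=G54: mileage >= 148860 OR make = 'Honda' → W
vin=G55: mileage >= 148860 OR make = 'Honda' → W
vin=G61: mileage >= 203374 OR doors <= 2 → S
vin=G71: mileage >= 203374 OR doors <= 2 → S
vin=G73: mileage >= 18182 AND make = 'Toyota' → X
vin=G85: mileage >= 4141 OR year >= 2004 → K
vin=G89: mileage >= 203374 OR doors <= 2 → S
vin=G93: mileage >= 203374 OR doors <= 2 → S
vin=G94: mileage >= 4141 OR year >= 2004 → K
vin=G98: mileage >= 203374 OR doors <= 2 → S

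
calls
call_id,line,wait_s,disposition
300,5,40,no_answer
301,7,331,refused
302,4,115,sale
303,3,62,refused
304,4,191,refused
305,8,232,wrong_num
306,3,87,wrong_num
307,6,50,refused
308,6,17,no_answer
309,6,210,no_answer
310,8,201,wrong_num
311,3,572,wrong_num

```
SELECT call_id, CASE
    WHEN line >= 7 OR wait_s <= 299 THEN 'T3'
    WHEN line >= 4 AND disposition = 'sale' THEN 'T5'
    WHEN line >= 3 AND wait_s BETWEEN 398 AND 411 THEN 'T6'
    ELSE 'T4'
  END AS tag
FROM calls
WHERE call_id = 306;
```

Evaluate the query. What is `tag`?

call_id = 306: line=3, wait_s=87, disposition=wrong_num.
line >= 7 OR wait_s <= 299 → true → T3

T3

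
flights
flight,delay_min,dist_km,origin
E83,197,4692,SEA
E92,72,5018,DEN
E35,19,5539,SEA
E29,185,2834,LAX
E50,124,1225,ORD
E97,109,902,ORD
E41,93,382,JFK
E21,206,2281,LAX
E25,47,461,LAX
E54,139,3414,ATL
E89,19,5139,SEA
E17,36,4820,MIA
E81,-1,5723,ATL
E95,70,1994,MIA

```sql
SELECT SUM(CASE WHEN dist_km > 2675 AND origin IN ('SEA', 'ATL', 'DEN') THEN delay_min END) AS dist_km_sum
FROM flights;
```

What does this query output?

flight=E83: ✓ → 197
flight=E92: ✓ → 72
flight=E35: ✓ → 19
flight=E29: ✗
flight=E50: ✗
flight=E97: ✗
flight=E41: ✗
flight=E21: ✗
flight=E25: ✗
flight=E54: ✓ → 139
flight=E89: ✓ → 19
flight=E17: ✗
flight=E81: ✓ → -1
flight=E95: ✗
dist_km_sum = 197 + 72 + 19 + 139 + 19 + -1 = 445

445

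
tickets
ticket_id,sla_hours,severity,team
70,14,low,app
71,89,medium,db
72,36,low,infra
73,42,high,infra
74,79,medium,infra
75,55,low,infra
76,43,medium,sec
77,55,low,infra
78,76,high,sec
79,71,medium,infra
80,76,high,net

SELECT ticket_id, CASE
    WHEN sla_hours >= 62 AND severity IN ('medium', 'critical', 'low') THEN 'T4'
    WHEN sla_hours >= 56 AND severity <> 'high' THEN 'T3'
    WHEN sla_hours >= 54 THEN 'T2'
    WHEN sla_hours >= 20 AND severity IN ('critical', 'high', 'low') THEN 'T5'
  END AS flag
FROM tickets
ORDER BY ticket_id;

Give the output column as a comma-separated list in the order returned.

ticket_id=70: (no match → NULL) → NULL
ticket_id=71: sla_hours >= 62 AND severity IN ('medium', 'critical', 'low') → T4
ticket_id=72: sla_hours >= 20 AND severity IN ('critical', 'high', 'low') → T5
ticket_id=73: sla_hours >= 20 AND severity IN ('critical', 'high', 'low') → T5
ticket_id=74: sla_hours >= 62 AND severity IN ('medium', 'critical', 'low') → T4
ticket_id=75: sla_hours >= 54 → T2
ticket_id=76: (no match → NULL) → NULL
ticket_id=77: sla_hours >= 54 → T2
ticket_id=78: sla_hours >= 54 → T2
ticket_id=79: sla_hours >= 62 AND severity IN ('medium', 'critical', 'low') → T4
ticket_id=80: sla_hours >= 54 → T2

NULL, T4, T5, T5, T4, T2, NULL, T2, T2, T4, T2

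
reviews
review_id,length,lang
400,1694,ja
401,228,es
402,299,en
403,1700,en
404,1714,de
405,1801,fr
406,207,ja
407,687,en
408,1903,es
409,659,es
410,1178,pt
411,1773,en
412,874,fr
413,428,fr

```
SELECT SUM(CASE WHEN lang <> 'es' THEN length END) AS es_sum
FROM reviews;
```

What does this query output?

12355

review_id=400: ✓ → 1694
review_id=401: ✗
review_id=402: ✓ → 299
review_id=403: ✓ → 1700
review_id=404: ✓ → 1714
review_id=405: ✓ → 1801
review_id=406: ✓ → 207
review_id=407: ✓ → 687
review_id=408: ✗
review_id=409: ✗
review_id=410: ✓ → 1178
review_id=411: ✓ → 1773
review_id=412: ✓ → 874
review_id=413: ✓ → 428
es_sum = 1694 + 299 + 1700 + 1714 + 1801 + 207 + 687 + 1178 + 1773 + 874 + 428 = 12355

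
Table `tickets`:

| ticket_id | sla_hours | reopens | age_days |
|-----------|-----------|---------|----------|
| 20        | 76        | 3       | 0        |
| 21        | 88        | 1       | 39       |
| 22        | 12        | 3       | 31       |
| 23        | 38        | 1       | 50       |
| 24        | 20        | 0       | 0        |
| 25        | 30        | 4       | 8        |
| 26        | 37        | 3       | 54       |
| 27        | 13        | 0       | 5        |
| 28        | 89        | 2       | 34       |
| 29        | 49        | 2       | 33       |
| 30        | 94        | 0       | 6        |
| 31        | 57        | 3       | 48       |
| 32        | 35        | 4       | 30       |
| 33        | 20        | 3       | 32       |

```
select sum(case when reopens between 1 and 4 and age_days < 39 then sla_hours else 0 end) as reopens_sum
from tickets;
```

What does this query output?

ticket_id=20: ✓ → 76
ticket_id=21: ✗
ticket_id=22: ✓ → 12
ticket_id=23: ✗
ticket_id=24: ✗
ticket_id=25: ✓ → 30
ticket_id=26: ✗
ticket_id=27: ✗
ticket_id=28: ✓ → 89
ticket_id=29: ✓ → 49
ticket_id=30: ✗
ticket_id=31: ✗
ticket_id=32: ✓ → 35
ticket_id=33: ✓ → 20
reopens_sum = 76 + 12 + 30 + 89 + 49 + 35 + 20 = 311

311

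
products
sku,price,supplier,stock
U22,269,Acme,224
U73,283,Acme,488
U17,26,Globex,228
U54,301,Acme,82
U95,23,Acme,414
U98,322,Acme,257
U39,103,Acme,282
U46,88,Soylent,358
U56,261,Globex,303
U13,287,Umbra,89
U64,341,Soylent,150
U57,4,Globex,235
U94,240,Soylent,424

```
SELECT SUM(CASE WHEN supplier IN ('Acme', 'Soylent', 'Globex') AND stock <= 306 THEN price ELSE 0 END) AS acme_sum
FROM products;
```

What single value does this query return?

1627

sku=U22: ✓ → 269
sku=U73: ✗
sku=U17: ✓ → 26
sku=U54: ✓ → 301
sku=U95: ✗
sku=U98: ✓ → 322
sku=U39: ✓ → 103
sku=U46: ✗
sku=U56: ✓ → 261
sku=U13: ✗
sku=U64: ✓ → 341
sku=U57: ✓ → 4
sku=U94: ✗
acme_sum = 269 + 26 + 301 + 322 + 103 + 261 + 341 + 4 = 1627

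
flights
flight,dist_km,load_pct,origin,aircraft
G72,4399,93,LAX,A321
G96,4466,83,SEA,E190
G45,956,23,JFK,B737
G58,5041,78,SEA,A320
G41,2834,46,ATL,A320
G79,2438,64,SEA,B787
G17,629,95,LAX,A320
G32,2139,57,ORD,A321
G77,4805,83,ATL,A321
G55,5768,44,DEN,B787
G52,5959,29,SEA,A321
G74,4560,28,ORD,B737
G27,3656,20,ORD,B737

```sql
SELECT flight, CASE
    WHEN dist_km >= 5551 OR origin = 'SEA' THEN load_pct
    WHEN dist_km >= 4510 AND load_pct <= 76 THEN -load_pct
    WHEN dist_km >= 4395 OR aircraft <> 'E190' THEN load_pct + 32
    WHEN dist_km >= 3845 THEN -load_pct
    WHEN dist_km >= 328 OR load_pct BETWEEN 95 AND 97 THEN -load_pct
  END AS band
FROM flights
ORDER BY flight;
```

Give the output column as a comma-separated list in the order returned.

127, 52, 89, 78, 55, 29, 44, 78, 125, -28, 115, 64, 83

flight=G17: dist_km >= 4395 OR aircraft <> 'E190' → 127
flight=G27: dist_km >= 4395 OR aircraft <> 'E190' → 52
flight=G32: dist_km >= 4395 OR aircraft <> 'E190' → 89
flight=G41: dist_km >= 4395 OR aircraft <> 'E190' → 78
flight=G45: dist_km >= 4395 OR aircraft <> 'E190' → 55
flight=G52: dist_km >= 5551 OR origin = 'SEA' → 29
flight=G55: dist_km >= 5551 OR origin = 'SEA' → 44
flight=G58: dist_km >= 5551 OR origin = 'SEA' → 78
flight=G72: dist_km >= 4395 OR aircraft <> 'E190' → 125
flight=G74: dist_km >= 4510 AND load_pct <= 76 → -28
flight=G77: dist_km >= 4395 OR aircraft <> 'E190' → 115
flight=G79: dist_km >= 5551 OR origin = 'SEA' → 64
flight=G96: dist_km >= 5551 OR origin = 'SEA' → 83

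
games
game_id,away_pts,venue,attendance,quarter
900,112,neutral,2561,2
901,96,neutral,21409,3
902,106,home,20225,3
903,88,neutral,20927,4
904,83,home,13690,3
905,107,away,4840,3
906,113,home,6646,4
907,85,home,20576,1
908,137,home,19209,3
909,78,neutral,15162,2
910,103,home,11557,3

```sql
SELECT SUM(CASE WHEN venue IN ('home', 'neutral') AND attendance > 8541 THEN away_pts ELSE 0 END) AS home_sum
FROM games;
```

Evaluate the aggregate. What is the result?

game_id=900: ✗
game_id=901: ✓ → 96
game_id=902: ✓ → 106
game_id=903: ✓ → 88
game_id=904: ✓ → 83
game_id=905: ✗
game_id=906: ✗
game_id=907: ✓ → 85
game_id=908: ✓ → 137
game_id=909: ✓ → 78
game_id=910: ✓ → 103
home_sum = 96 + 106 + 88 + 83 + 85 + 137 + 78 + 103 = 776

776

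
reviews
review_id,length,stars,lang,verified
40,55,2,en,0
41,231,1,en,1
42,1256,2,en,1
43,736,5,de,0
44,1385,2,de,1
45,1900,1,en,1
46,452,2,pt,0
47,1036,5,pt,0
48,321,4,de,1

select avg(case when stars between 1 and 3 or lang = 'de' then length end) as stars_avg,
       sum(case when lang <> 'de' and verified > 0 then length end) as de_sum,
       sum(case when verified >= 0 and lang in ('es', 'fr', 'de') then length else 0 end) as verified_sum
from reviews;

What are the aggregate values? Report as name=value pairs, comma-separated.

stars_avg=792, de_sum=3387, verified_sum=2442

[stars_avg: stars between 1 and 3 or lang = 'de']
review_id=40: ✓ → 55
review_id=41: ✓ → 231
review_id=42: ✓ → 1256
review_id=43: ✓ → 736
review_id=44: ✓ → 1385
review_id=45: ✓ → 1900
review_id=46: ✓ → 452
review_id=47: ✗
review_id=48: ✓ → 321
stars_avg = (55 + 231 + 1256 + 736 + 1385 + 1900 + 452 + 321) / 8 = 792
—
[de_sum: lang <> 'de' and verified > 0]
review_id=40: ✗
review_id=41: ✓ → 231
review_id=42: ✓ → 1256
review_id=43: ✗
review_id=44: ✗
review_id=45: ✓ → 1900
review_id=46: ✗
review_id=47: ✗
review_id=48: ✗
de_sum = 231 + 1256 + 1900 = 3387
—
[verified_sum: verified >= 0 and lang in ('es', 'fr', 'de')]
review_id=40: ✗
review_id=41: ✗
review_id=42: ✗
review_id=43: ✓ → 736
review_id=44: ✓ → 1385
review_id=45: ✗
review_id=46: ✗
review_id=47: ✗
review_id=48: ✓ → 321
verified_sum = 736 + 1385 + 321 = 2442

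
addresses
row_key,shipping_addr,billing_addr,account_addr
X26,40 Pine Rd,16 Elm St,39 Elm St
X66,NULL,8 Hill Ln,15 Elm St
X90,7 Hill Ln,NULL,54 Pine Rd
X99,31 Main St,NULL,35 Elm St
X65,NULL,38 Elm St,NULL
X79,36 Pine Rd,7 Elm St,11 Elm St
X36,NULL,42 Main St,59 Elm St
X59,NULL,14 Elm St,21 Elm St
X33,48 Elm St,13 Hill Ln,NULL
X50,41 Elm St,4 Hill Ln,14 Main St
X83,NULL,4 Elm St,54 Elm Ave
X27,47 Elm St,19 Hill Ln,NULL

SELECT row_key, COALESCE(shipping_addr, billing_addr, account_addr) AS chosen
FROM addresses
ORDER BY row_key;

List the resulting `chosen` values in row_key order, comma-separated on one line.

row_key=X26: shipping_addr=40 Pine Rd → 40 Pine Rd
row_key=X27: shipping_addr=47 Elm St → 47 Elm St
row_key=X33: shipping_addr=48 Elm St → 48 Elm St
row_key=X36: shipping_addr=NULL, billing_addr=42 Main St → 42 Main St
row_key=X50: shipping_addr=41 Elm St → 41 Elm St
row_key=X59: shipping_addr=NULL, billing_addr=14 Elm St → 14 Elm St
row_key=X65: shipping_addr=NULL, billing_addr=38 Elm St → 38 Elm St
row_key=X66: shipping_addr=NULL, billing_addr=8 Hill Ln → 8 Hill Ln
row_key=X79: shipping_addr=36 Pine Rd → 36 Pine Rd
row_key=X83: shipping_addr=NULL, billing_addr=4 Elm St → 4 Elm St
row_key=X90: shipping_addr=7 Hill Ln → 7 Hill Ln
row_key=X99: shipping_addr=31 Main St → 31 Main St

40 Pine Rd, 47 Elm St, 48 Elm St, 42 Main St, 41 Elm St, 14 Elm St, 38 Elm St, 8 Hill Ln, 36 Pine Rd, 4 Elm St, 7 Hill Ln, 31 Main St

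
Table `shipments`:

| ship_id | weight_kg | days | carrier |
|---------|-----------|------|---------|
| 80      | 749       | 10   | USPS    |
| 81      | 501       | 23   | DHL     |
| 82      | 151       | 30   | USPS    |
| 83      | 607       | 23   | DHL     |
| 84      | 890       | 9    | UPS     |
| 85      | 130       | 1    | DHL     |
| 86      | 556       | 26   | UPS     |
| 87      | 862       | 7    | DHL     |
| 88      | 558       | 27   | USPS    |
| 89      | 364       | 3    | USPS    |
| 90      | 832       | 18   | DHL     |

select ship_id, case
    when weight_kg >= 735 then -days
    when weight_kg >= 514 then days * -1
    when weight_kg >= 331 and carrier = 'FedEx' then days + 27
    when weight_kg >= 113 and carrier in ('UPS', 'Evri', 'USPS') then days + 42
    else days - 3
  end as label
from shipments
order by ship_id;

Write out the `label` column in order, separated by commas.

ship_id=80: weight_kg >= 735 → -10
ship_id=81: ELSE → 20
ship_id=82: weight_kg >= 113 and carrier in ('UPS', 'Evri', 'USPS') → 72
ship_id=83: weight_kg >= 514 → -23
ship_id=84: weight_kg >= 735 → -9
ship_id=85: ELSE → -2
ship_id=86: weight_kg >= 514 → -26
ship_id=87: weight_kg >= 735 → -7
ship_id=88: weight_kg >= 514 → -27
ship_id=89: weight_kg >= 113 and carrier in ('UPS', 'Evri', 'USPS') → 45
ship_id=90: weight_kg >= 735 → -18

-10, 20, 72, -23, -9, -2, -26, -7, -27, 45, -18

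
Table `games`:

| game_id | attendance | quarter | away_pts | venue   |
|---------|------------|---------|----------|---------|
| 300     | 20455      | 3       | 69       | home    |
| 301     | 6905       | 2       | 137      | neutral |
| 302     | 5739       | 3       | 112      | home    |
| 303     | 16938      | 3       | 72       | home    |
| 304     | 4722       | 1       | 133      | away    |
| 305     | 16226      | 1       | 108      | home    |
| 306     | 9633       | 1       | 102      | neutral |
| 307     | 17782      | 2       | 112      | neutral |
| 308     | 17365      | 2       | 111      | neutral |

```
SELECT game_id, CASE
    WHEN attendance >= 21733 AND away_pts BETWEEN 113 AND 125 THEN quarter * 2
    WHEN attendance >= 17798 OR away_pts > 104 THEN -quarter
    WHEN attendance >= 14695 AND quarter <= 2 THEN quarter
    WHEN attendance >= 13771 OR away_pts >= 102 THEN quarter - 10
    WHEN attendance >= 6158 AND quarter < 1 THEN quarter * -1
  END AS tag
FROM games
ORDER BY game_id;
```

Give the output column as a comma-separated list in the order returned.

game_id=300: attendance >= 17798 OR away_pts > 104 → -3
game_id=301: attendance >= 17798 OR away_pts > 104 → -2
game_id=302: attendance >= 17798 OR away_pts > 104 → -3
game_id=303: attendance >= 13771 OR away_pts >= 102 → -7
game_id=304: attendance >= 17798 OR away_pts > 104 → -1
game_id=305: attendance >= 17798 OR away_pts > 104 → -1
game_id=306: attendance >= 13771 OR away_pts >= 102 → -9
game_id=307: attendance >= 17798 OR away_pts > 104 → -2
game_id=308: attendance >= 17798 OR away_pts > 104 → -2

-3, -2, -3, -7, -1, -1, -9, -2, -2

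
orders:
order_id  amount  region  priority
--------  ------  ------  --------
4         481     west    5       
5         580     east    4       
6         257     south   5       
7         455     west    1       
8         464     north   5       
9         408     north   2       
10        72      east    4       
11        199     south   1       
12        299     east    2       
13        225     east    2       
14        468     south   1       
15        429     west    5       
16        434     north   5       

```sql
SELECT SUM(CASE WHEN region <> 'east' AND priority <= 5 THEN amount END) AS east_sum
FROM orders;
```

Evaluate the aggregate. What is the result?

order_id=4: ✓ → 481
order_id=5: ✗
order_id=6: ✓ → 257
order_id=7: ✓ → 455
order_id=8: ✓ → 464
order_id=9: ✓ → 408
order_id=10: ✗
order_id=11: ✓ → 199
order_id=12: ✗
order_id=13: ✗
order_id=14: ✓ → 468
order_id=15: ✓ → 429
order_id=16: ✓ → 434
east_sum = 481 + 257 + 455 + 464 + 408 + 199 + 468 + 429 + 434 = 3595

3595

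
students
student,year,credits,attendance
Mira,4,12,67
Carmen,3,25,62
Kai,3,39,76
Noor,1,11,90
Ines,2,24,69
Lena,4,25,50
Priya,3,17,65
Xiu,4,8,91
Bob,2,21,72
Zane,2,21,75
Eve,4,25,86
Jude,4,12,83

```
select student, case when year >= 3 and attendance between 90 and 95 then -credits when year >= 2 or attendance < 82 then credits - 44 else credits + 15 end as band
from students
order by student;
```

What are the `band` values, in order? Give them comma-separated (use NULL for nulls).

-23, -19, -19, -20, -32, -5, -19, -32, 26, -27, -8, -23

student=Bob: year >= 2 or attendance < 82 → -23
student=Carmen: year >= 2 or attendance < 82 → -19
student=Eve: year >= 2 or attendance < 82 → -19
student=Ines: year >= 2 or attendance < 82 → -20
student=Jude: year >= 2 or attendance < 82 → -32
student=Kai: year >= 2 or attendance < 82 → -5
student=Lena: year >= 2 or attendance < 82 → -19
student=Mira: year >= 2 or attendance < 82 → -32
student=Noor: ELSE → 26
student=Priya: year >= 2 or attendance < 82 → -27
student=Xiu: year >= 3 and attendance between 90 and 95 → -8
student=Zane: year >= 2 or attendance < 82 → -23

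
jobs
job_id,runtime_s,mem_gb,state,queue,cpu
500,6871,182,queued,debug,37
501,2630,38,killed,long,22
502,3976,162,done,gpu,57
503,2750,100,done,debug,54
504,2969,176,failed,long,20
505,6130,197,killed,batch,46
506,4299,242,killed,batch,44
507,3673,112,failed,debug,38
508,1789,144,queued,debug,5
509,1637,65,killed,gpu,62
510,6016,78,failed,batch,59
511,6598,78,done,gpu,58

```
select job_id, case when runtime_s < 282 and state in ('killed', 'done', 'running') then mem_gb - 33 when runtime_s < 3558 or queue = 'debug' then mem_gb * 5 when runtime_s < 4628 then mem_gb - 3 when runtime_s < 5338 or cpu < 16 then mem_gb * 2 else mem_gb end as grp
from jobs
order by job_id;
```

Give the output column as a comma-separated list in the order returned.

job_id=500: runtime_s < 3558 or queue = 'debug' → 910
job_id=501: runtime_s < 3558 or queue = 'debug' → 190
job_id=502: runtime_s < 4628 → 159
job_id=503: runtime_s < 3558 or queue = 'debug' → 500
job_id=504: runtime_s < 3558 or queue = 'debug' → 880
job_id=505: ELSE → 197
job_id=506: runtime_s < 4628 → 239
job_id=507: runtime_s < 3558 or queue = 'debug' → 560
job_id=508: runtime_s < 3558 or queue = 'debug' → 720
job_id=509: runtime_s < 3558 or queue = 'debug' → 325
job_id=510: ELSE → 78
job_id=511: ELSE → 78

910, 190, 159, 500, 880, 197, 239, 560, 720, 325, 78, 78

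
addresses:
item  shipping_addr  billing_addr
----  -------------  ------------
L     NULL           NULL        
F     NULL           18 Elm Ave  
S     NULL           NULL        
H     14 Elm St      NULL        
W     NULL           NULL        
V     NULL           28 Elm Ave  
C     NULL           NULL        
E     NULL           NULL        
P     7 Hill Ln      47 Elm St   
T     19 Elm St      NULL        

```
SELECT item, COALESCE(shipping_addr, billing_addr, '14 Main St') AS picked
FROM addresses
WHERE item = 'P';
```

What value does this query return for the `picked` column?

item = P: shipping_addr=7 Hill Ln, billing_addr=47 Elm St.
shipping_addr=7 Hill Ln → 7 Hill Ln

7 Hill Ln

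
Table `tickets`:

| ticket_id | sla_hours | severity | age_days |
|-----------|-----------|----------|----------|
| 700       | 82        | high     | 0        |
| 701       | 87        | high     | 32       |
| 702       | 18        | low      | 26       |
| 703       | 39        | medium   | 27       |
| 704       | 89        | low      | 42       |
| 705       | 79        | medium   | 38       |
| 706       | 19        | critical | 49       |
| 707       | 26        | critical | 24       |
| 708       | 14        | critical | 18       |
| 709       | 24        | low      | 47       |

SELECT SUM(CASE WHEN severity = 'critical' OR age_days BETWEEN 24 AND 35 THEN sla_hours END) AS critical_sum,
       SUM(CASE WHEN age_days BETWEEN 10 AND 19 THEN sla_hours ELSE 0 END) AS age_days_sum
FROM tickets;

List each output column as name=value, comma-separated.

critical_sum=203, age_days_sum=14

[critical_sum: severity = 'critical' OR age_days BETWEEN 24 AND 35]
ticket_id=700: ✗
ticket_id=701: ✓ → 87
ticket_id=702: ✓ → 18
ticket_id=703: ✓ → 39
ticket_id=704: ✗
ticket_id=705: ✗
ticket_id=706: ✓ → 19
ticket_id=707: ✓ → 26
ticket_id=708: ✓ → 14
ticket_id=709: ✗
critical_sum = 87 + 18 + 39 + 19 + 26 + 14 = 203
—
[age_days_sum: age_days BETWEEN 10 AND 19]
ticket_id=700: ✗
ticket_id=701: ✗
ticket_id=702: ✗
ticket_id=703: ✗
ticket_id=704: ✗
ticket_id=705: ✗
ticket_id=706: ✗
ticket_id=707: ✗
ticket_id=708: ✓ → 14
ticket_id=709: ✗
age_days_sum = 14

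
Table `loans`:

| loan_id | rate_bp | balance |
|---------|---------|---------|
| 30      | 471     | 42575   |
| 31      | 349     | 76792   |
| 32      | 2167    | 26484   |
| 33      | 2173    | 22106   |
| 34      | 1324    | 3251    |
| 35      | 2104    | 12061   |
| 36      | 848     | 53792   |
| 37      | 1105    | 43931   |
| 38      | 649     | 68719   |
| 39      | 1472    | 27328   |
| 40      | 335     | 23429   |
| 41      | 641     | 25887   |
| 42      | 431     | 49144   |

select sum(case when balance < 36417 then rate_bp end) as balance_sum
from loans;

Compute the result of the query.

loan_id=30: ✗
loan_id=31: ✗
loan_id=32: ✓ → 2167
loan_id=33: ✓ → 2173
loan_id=34: ✓ → 1324
loan_id=35: ✓ → 2104
loan_id=36: ✗
loan_id=37: ✗
loan_id=38: ✗
loan_id=39: ✓ → 1472
loan_id=40: ✓ → 335
loan_id=41: ✓ → 641
loan_id=42: ✗
balance_sum = 2167 + 2173 + 1324 + 2104 + 1472 + 335 + 641 = 10216

10216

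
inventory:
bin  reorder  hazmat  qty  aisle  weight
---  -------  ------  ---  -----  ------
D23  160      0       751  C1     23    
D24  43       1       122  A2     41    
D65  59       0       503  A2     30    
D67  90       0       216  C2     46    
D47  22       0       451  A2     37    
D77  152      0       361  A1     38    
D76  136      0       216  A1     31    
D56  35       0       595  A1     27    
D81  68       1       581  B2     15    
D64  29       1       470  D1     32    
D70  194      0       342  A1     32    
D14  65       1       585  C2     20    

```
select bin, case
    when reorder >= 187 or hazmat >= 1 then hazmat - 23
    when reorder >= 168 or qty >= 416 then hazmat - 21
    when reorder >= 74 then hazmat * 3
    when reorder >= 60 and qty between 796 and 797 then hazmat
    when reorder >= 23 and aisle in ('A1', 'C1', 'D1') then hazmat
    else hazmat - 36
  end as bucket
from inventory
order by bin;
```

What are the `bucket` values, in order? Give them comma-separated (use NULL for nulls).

-22, -21, -22, -21, -21, -22, -21, 0, -23, 0, 0, -22

bin=D14: reorder >= 187 or hazmat >= 1 → -22
bin=D23: reorder >= 168 or qty >= 416 → -21
bin=D24: reorder >= 187 or hazmat >= 1 → -22
bin=D47: reorder >= 168 or qty >= 416 → -21
bin=D56: reorder >= 168 or qty >= 416 → -21
bin=D64: reorder >= 187 or hazmat >= 1 → -22
bin=D65: reorder >= 168 or qty >= 416 → -21
bin=D67: reorder >= 74 → 0
bin=D70: reorder >= 187 or hazmat >= 1 → -23
bin=D76: reorder >= 74 → 0
bin=D77: reorder >= 74 → 0
bin=D81: reorder >= 187 or hazmat >= 1 → -22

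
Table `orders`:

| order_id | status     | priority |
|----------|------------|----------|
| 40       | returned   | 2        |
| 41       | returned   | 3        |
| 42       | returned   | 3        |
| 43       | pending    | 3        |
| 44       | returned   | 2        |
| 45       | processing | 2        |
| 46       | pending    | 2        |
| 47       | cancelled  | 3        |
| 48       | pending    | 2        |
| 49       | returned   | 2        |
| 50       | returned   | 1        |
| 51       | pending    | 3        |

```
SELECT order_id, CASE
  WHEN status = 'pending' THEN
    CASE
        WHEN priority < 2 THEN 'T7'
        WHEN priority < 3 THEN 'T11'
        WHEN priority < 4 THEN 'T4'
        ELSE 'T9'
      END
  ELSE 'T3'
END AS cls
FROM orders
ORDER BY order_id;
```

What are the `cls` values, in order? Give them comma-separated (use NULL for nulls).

T3, T3, T3, T4, T3, T3, T11, T3, T11, T3, T3, T4

order_id=40: status='returned' → outer ELSE → T3
order_id=41: status='returned' → outer ELSE → T3
order_id=42: status='returned' → outer ELSE → T3
order_id=43: status='pending' → inner[priority < 4] → T4
order_id=44: status='returned' → outer ELSE → T3
order_id=45: status='processing' → outer ELSE → T3
order_id=46: status='pending' → inner[priority < 3] → T11
order_id=47: status='cancelled' → outer ELSE → T3
order_id=48: status='pending' → inner[priority < 3] → T11
order_id=49: status='returned' → outer ELSE → T3
order_id=50: status='returned' → outer ELSE → T3
order_id=51: status='pending' → inner[priority < 4] → T4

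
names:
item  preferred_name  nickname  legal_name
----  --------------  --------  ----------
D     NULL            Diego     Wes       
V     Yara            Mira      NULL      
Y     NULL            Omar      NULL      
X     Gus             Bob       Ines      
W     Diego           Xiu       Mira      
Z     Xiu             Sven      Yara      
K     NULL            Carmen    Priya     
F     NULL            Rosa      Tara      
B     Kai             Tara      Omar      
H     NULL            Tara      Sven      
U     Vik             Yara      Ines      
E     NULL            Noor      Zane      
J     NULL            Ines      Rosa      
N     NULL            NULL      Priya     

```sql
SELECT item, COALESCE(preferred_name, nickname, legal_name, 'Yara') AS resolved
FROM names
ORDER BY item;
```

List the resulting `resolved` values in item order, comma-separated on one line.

Kai, Diego, Noor, Rosa, Tara, Ines, Carmen, Priya, Vik, Yara, Diego, Gus, Omar, Xiu

item=B: preferred_name=Kai → Kai
item=D: preferred_name=NULL, nickname=Diego → Diego
item=E: preferred_name=NULL, nickname=Noor → Noor
item=F: preferred_name=NULL, nickname=Rosa → Rosa
item=H: preferred_name=NULL, nickname=Tara → Tara
item=J: preferred_name=NULL, nickname=Ines → Ines
item=K: preferred_name=NULL, nickname=Carmen → Carmen
item=N: preferred_name=NULL, nickname=NULL, legal_name=Priya → Priya
item=U: preferred_name=Vik → Vik
item=V: preferred_name=Yara → Yara
item=W: preferred_name=Diego → Diego
item=X: preferred_name=Gus → Gus
item=Y: preferred_name=NULL, nickname=Omar → Omar
item=Z: preferred_name=Xiu → Xiu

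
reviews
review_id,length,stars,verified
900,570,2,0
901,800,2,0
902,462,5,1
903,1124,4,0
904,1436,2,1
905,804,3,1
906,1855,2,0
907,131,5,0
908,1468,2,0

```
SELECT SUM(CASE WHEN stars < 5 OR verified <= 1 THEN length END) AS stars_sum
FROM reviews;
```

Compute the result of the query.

8650

review_id=900: ✓ → 570
review_id=901: ✓ → 800
review_id=902: ✓ → 462
review_id=903: ✓ → 1124
review_id=904: ✓ → 1436
review_id=905: ✓ → 804
review_id=906: ✓ → 1855
review_id=907: ✓ → 131
review_id=908: ✓ → 1468
stars_sum = 570 + 800 + 462 + 1124 + 1436 + 804 + 1855 + 131 + 1468 = 8650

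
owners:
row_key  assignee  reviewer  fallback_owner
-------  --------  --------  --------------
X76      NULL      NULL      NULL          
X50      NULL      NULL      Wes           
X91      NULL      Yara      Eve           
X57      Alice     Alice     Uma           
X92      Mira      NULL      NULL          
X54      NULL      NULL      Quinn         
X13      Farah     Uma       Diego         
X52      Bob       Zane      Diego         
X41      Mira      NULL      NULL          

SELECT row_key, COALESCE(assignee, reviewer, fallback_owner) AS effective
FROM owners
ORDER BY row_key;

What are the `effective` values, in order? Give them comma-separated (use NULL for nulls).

Farah, Mira, Wes, Bob, Quinn, Alice, NULL, Yara, Mira

row_key=X13: assignee=Farah → Farah
row_key=X41: assignee=Mira → Mira
row_key=X50: assignee=NULL, reviewer=NULL, fallback_owner=Wes → Wes
row_key=X52: assignee=Bob → Bob
row_key=X54: assignee=NULL, reviewer=NULL, fallback_owner=Quinn → Quinn
row_key=X57: assignee=Alice → Alice
row_key=X76: assignee=NULL, reviewer=NULL, fallback_owner=NULL (all NULL) → NULL
row_key=X91: assignee=NULL, reviewer=Yara → Yara
row_key=X92: assignee=Mira → Mira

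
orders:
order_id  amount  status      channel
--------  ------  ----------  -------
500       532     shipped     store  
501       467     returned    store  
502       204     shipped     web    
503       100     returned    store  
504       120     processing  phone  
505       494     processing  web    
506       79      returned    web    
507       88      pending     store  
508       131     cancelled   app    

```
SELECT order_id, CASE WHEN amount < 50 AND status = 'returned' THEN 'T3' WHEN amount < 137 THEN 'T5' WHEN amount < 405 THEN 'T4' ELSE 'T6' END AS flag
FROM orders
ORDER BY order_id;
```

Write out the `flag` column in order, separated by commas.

T6, T6, T4, T5, T5, T6, T5, T5, T5

order_id=500: ELSE → T6
order_id=501: ELSE → T6
order_id=502: amount < 405 → T4
order_id=503: amount < 137 → T5
order_id=504: amount < 137 → T5
order_id=505: ELSE → T6
order_id=506: amount < 137 → T5
order_id=507: amount < 137 → T5
order_id=508: amount < 137 → T5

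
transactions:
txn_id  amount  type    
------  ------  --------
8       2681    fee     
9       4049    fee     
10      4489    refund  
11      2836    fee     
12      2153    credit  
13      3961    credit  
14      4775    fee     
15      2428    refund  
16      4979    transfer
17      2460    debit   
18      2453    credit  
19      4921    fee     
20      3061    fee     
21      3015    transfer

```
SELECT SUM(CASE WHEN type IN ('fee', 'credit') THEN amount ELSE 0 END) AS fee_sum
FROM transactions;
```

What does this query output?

txn_id=8: ✓ → 2681
txn_id=9: ✓ → 4049
txn_id=10: ✗
txn_id=11: ✓ → 2836
txn_id=12: ✓ → 2153
txn_id=13: ✓ → 3961
txn_id=14: ✓ → 4775
txn_id=15: ✗
txn_id=16: ✗
txn_id=17: ✗
txn_id=18: ✓ → 2453
txn_id=19: ✓ → 4921
txn_id=20: ✓ → 3061
txn_id=21: ✗
fee_sum = 2681 + 4049 + 2836 + 2153 + 3961 + 4775 + 2453 + 4921 + 3061 = 30890

30890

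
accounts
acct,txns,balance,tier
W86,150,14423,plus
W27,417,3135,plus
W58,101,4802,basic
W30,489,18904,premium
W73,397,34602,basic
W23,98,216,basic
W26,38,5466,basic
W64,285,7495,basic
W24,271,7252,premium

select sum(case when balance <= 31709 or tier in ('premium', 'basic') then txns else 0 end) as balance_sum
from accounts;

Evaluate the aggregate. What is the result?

2246

acct=W86: ✓ → 150
acct=W27: ✓ → 417
acct=W58: ✓ → 101
acct=W30: ✓ → 489
acct=W73: ✓ → 397
acct=W23: ✓ → 98
acct=W26: ✓ → 38
acct=W64: ✓ → 285
acct=W24: ✓ → 271
balance_sum = 150 + 417 + 101 + 489 + 397 + 98 + 38 + 285 + 271 = 2246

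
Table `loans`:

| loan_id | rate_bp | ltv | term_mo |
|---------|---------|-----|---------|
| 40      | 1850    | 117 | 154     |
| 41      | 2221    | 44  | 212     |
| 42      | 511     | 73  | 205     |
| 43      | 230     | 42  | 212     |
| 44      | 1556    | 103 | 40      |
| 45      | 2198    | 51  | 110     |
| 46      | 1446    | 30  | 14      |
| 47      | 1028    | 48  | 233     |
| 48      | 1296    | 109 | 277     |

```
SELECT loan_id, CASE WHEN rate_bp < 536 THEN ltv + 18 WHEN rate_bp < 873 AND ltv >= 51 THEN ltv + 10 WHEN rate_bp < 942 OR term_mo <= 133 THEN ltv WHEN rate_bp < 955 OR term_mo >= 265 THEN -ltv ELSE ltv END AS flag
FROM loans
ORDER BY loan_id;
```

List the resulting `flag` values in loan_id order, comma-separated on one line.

loan_id=40: ELSE → 117
loan_id=41: ELSE → 44
loan_id=42: rate_bp < 536 → 91
loan_id=43: rate_bp < 536 → 60
loan_id=44: rate_bp < 942 OR term_mo <= 133 → 103
loan_id=45: rate_bp < 942 OR term_mo <= 133 → 51
loan_id=46: rate_bp < 942 OR term_mo <= 133 → 30
loan_id=47: ELSE → 48
loan_id=48: rate_bp < 955 OR term_mo >= 265 → -109

117, 44, 91, 60, 103, 51, 30, 48, -109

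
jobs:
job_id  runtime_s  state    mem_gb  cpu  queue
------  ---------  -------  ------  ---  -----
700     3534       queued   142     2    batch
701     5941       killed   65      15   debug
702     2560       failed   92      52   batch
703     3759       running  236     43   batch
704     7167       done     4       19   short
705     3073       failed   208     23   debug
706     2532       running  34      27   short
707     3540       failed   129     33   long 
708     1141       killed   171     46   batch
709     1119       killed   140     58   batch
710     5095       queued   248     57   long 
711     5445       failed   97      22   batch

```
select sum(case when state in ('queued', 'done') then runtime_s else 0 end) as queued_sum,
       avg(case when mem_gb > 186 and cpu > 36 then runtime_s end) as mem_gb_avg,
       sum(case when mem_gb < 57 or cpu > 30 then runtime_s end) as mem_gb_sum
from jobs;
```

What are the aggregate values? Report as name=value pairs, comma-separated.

[queued_sum: state in ('queued', 'done')]
job_id=700: ✓ → 3534
job_id=701: ✗
job_id=702: ✗
job_id=703: ✗
job_id=704: ✓ → 7167
job_id=705: ✗
job_id=706: ✗
job_id=707: ✗
job_id=708: ✗
job_id=709: ✗
job_id=710: ✓ → 5095
job_id=711: ✗
queued_sum = 3534 + 7167 + 5095 = 15796
—
[mem_gb_avg: mem_gb > 186 and cpu > 36]
job_id=700: ✗
job_id=701: ✗
job_id=702: ✗
job_id=703: ✓ → 3759
job_id=704: ✗
job_id=705: ✗
job_id=706: ✗
job_id=707: ✗
job_id=708: ✗
job_id=709: ✗
job_id=710: ✓ → 5095
job_id=711: ✗
mem_gb_avg = (3759 + 5095) / 2 = 4427
—
[mem_gb_sum: mem_gb < 57 or cpu > 30]
job_id=700: ✗
job_id=701: ✗
job_id=702: ✓ → 2560
job_id=703: ✓ → 3759
job_id=704: ✓ → 7167
job_id=705: ✗
job_id=706: ✓ → 2532
job_id=707: ✓ → 3540
job_id=708: ✓ → 1141
job_id=709: ✓ → 1119
job_id=710: ✓ → 5095
job_id=711: ✗
mem_gb_sum = 2560 + 3759 + 7167 + 2532 + 3540 + 1141 + 1119 + 5095 = 26913

queued_sum=15796, mem_gb_avg=4427, mem_gb_sum=26913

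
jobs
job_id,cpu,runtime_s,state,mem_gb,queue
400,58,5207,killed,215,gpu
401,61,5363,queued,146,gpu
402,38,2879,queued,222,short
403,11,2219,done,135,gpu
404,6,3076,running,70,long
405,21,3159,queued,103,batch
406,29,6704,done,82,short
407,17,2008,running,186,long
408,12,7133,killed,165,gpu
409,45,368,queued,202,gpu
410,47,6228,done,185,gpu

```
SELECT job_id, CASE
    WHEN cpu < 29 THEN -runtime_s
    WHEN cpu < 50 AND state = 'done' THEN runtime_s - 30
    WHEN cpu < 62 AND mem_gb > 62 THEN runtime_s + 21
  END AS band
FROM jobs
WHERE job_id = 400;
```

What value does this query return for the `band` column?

job_id = 400: cpu=58, runtime_s=5207, state=killed, mem_gb=215, queue=gpu.
cpu < 29 → false
cpu < 50 AND state = 'done' → false
cpu < 62 AND mem_gb > 62 → true → 5228

5228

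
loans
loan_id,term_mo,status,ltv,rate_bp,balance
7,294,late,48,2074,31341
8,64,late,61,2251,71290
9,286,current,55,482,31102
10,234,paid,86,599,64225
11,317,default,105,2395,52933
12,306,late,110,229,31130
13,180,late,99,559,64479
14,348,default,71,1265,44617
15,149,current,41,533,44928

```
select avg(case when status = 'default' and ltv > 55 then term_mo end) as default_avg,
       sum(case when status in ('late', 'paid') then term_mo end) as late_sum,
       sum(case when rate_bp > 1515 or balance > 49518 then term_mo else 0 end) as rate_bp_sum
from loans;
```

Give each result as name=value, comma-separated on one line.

[default_avg: status = 'default' and ltv > 55]
loan_id=7: ✗
loan_id=8: ✗
loan_id=9: ✗
loan_id=10: ✗
loan_id=11: ✓ → 317
loan_id=12: ✗
loan_id=13: ✗
loan_id=14: ✓ → 348
loan_id=15: ✗
default_avg = (317 + 348) / 2 = 332.5
—
[late_sum: status in ('late', 'paid')]
loan_id=7: ✓ → 294
loan_id=8: ✓ → 64
loan_id=9: ✗
loan_id=10: ✓ → 234
loan_id=11: ✗
loan_id=12: ✓ → 306
loan_id=13: ✓ → 180
loan_id=14: ✗
loan_id=15: ✗
late_sum = 294 + 64 + 234 + 306 + 180 = 1078
—
[rate_bp_sum: rate_bp > 1515 or balance > 49518]
loan_id=7: ✓ → 294
loan_id=8: ✓ → 64
loan_id=9: ✗
loan_id=10: ✓ → 234
loan_id=11: ✓ → 317
loan_id=12: ✗
loan_id=13: ✓ → 180
loan_id=14: ✗
loan_id=15: ✗
rate_bp_sum = 294 + 64 + 234 + 317 + 180 = 1089

default_avg=332.5, late_sum=1078, rate_bp_sum=1089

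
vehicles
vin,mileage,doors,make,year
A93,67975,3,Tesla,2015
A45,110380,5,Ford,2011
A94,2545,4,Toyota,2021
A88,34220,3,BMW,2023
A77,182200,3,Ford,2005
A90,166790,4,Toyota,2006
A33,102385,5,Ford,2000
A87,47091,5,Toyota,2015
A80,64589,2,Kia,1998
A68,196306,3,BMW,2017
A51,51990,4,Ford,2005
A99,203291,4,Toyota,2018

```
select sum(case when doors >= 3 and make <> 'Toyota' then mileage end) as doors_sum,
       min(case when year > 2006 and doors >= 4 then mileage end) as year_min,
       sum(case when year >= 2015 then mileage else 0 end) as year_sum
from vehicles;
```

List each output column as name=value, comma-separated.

[doors_sum: doors >= 3 and make <> 'Toyota']
vin=A93: ✓ → 67975
vin=A45: ✓ → 110380
vin=A94: ✗
vin=A88: ✓ → 34220
vin=A77: ✓ → 182200
vin=A90: ✗
vin=A33: ✓ → 102385
vin=A87: ✗
vin=A80: ✗
vin=A68: ✓ → 196306
vin=A51: ✓ → 51990
vin=A99: ✗
doors_sum = 67975 + 110380 + 34220 + 182200 + 102385 + 196306 + 51990 = 745456
—
[year_min: year > 2006 and doors >= 4]
vin=A93: ✗
vin=A45: ✓ → 110380
vin=A94: ✓ → 2545
vin=A88: ✗
vin=A77: ✗
vin=A90: ✗
vin=A33: ✗
vin=A87: ✓ → 47091
vin=A80: ✗
vin=A68: ✗
vin=A51: ✗
vin=A99: ✓ → 203291
year_min = MIN(110380, 2545, 47091, 203291) = 2545
—
[year_sum: year >= 2015]
vin=A93: ✓ → 67975
vin=A45: ✗
vin=A94: ✓ → 2545
vin=A88: ✓ → 34220
vin=A77: ✗
vin=A90: ✗
vin=A33: ✗
vin=A87: ✓ → 47091
vin=A80: ✗
vin=A68: ✓ → 196306
vin=A51: ✗
vin=A99: ✓ → 203291
year_sum = 67975 + 2545 + 34220 + 47091 + 196306 + 203291 = 551428

doors_sum=745456, year_min=2545, year_sum=551428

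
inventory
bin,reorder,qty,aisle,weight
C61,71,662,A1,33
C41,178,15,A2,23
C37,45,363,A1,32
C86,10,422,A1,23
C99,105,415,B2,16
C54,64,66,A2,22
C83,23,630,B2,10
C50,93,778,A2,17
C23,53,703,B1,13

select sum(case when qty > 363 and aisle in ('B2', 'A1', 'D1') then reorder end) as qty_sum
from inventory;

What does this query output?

bin=C61: ✓ → 71
bin=C41: ✗
bin=C37: ✗
bin=C86: ✓ → 10
bin=C99: ✓ → 105
bin=C54: ✗
bin=C83: ✓ → 23
bin=C50: ✗
bin=C23: ✗
qty_sum = 71 + 10 + 105 + 23 = 209

209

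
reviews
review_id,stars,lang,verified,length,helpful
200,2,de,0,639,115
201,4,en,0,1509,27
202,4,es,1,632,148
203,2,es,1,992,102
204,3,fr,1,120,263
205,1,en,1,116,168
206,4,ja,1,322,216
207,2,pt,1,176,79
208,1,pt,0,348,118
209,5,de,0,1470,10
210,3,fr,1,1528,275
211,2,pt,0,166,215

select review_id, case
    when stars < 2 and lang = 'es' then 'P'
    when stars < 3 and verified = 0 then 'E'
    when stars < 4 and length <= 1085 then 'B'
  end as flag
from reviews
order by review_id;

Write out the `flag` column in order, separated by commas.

review_id=200: stars < 3 and verified = 0 → E
review_id=201: (no match → NULL) → NULL
review_id=202: (no match → NULL) → NULL
review_id=203: stars < 4 and length <= 1085 → B
review_id=204: stars < 4 and length <= 1085 → B
review_id=205: stars < 4 and length <= 1085 → B
review_id=206: (no match → NULL) → NULL
review_id=207: stars < 4 and length <= 1085 → B
review_id=208: stars < 3 and verified = 0 → E
review_id=209: (no match → NULL) → NULL
review_id=210: (no match → NULL) → NULL
review_id=211: stars < 3 and verified = 0 → E

E, NULL, NULL, B, B, B, NULL, B, E, NULL, NULL, E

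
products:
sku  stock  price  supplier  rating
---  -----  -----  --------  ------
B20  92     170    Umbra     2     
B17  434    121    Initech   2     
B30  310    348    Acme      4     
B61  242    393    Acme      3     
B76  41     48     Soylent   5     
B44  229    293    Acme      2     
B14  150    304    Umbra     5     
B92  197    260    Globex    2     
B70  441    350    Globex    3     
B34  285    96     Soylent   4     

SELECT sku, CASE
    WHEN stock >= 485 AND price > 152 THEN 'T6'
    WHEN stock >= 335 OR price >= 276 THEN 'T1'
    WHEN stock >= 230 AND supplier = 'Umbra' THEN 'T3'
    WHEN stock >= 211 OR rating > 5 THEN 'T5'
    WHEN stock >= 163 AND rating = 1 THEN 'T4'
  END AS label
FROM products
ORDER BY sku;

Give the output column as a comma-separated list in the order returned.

T1, T1, NULL, T1, T5, T1, T1, T1, NULL, NULL

sku=B14: stock >= 335 OR price >= 276 → T1
sku=B17: stock >= 335 OR price >= 276 → T1
sku=B20: (no match → NULL) → NULL
sku=B30: stock >= 335 OR price >= 276 → T1
sku=B34: stock >= 211 OR rating > 5 → T5
sku=B44: stock >= 335 OR price >= 276 → T1
sku=B61: stock >= 335 OR price >= 276 → T1
sku=B70: stock >= 335 OR price >= 276 → T1
sku=B76: (no match → NULL) → NULL
sku=B92: (no match → NULL) → NULL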